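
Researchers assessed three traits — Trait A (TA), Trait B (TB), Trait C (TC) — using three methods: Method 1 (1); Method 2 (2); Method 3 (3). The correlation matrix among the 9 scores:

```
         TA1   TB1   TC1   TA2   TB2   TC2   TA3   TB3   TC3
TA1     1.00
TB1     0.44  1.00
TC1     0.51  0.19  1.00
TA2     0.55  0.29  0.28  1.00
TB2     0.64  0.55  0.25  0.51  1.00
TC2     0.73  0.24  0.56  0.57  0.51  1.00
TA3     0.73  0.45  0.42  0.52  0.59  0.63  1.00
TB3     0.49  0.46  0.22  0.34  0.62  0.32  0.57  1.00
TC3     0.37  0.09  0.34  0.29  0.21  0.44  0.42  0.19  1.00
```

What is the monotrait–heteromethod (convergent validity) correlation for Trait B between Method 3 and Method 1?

0.46

Same trait (TB), different methods: r(TB3, TB1) = 0.46.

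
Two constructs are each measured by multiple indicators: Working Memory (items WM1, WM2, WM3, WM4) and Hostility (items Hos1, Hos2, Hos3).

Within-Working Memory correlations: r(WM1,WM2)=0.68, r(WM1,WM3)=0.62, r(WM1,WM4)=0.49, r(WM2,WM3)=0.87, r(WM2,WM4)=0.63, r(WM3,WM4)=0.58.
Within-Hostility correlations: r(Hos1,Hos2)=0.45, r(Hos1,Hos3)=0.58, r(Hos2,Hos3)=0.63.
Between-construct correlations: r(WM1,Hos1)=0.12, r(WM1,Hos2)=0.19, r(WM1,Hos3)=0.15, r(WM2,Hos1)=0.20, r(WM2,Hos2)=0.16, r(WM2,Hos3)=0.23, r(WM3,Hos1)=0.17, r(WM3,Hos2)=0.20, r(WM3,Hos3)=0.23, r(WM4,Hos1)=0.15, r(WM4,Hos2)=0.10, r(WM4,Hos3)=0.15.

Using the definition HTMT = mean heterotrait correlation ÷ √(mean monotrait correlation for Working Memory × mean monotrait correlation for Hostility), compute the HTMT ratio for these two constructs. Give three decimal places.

Mean heterotrait r = 2.05/12 = 0.1708.
Mean within-WM = 3.87/6 = 0.6450; mean within-Hos = 1.66/3 = 0.5533.
Geometric mean = √(0.6450 × 0.5533) = 0.5974.
HTMT = 0.1708 / 0.5974 = 0.286.

0.286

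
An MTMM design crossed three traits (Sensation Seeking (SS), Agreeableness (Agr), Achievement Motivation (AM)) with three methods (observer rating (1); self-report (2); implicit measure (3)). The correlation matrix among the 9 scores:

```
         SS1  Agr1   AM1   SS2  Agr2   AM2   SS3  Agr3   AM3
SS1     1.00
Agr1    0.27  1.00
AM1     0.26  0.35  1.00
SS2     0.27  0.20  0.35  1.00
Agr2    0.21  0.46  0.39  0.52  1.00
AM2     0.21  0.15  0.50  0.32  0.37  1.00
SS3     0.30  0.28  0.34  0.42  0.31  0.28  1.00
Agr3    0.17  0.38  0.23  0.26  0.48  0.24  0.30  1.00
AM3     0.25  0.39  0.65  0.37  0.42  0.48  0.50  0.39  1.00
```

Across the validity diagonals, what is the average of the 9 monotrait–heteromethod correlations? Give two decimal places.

0.44

Convergent values: 0.27, 0.30, 0.42, 0.46, 0.38, 0.48, 0.50, 0.65, 0.48; mean = 3.94/9 = 0.44.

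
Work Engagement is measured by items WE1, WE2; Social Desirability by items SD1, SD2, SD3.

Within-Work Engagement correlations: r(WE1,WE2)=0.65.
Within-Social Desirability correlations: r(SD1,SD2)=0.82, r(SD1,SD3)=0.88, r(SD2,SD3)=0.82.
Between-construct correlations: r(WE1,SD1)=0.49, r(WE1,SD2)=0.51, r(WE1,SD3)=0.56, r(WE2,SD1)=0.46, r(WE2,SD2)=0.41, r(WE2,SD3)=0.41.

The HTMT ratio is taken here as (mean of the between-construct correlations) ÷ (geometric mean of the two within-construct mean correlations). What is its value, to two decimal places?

0.64

Between-construct mean = 2.84/6 = 0.4733.
Mean within-WE = 0.65/1 = 0.6500; mean within-SD = 2.52/3 = 0.8400.
Geometric mean = √(0.6500 × 0.8400) = 0.7389.
HTMT = 0.4733 / 0.7389 = 0.64.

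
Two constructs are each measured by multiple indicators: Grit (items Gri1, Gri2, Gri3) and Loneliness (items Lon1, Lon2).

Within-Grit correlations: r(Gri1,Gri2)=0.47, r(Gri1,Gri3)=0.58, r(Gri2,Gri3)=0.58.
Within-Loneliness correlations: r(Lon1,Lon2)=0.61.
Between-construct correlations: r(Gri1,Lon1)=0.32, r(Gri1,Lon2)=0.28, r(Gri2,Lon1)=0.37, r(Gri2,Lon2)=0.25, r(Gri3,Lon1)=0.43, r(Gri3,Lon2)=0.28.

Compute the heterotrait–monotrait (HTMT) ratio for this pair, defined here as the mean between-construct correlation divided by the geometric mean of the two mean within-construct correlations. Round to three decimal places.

Mean between = 1.93/6 = 0.3217.
Mean within-Gri = 1.63/3 = 0.5433; mean within-Lon = 0.61/1 = 0.6100.
Geometric mean = √(0.5433 × 0.6100) = 0.5757.
HTMT = 0.3217 / 0.5757 = 0.559.

0.559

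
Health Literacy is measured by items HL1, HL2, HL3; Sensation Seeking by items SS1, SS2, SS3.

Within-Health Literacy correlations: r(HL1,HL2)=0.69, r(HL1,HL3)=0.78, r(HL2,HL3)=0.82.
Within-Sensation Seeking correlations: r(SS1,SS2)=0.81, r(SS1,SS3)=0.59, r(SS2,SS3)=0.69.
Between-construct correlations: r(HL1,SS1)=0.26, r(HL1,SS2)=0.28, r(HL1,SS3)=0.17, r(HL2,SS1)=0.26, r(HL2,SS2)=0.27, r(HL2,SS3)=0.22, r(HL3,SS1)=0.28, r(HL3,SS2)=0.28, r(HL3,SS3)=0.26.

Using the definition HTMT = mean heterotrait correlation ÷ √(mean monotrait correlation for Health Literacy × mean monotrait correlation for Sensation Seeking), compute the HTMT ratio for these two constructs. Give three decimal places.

Between-construct mean = 2.28/9 = 0.2533.
Mean within-HL = 2.29/3 = 0.7633; mean within-SS = 2.09/3 = 0.6967.
Geometric mean = √(0.7633 × 0.6967) = 0.7292.
HTMT = 0.2533 / 0.7292 = 0.347.

0.347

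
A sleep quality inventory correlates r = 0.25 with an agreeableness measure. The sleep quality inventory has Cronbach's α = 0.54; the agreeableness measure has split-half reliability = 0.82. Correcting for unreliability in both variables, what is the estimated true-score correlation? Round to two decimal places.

r_true = r_obs / √(r_xx · r_yy) = 0.25 / √(0.54 × 0.82) = 0.25 / √0.4428 = 0.25 / 0.6654 ≈ 0.38.

0.38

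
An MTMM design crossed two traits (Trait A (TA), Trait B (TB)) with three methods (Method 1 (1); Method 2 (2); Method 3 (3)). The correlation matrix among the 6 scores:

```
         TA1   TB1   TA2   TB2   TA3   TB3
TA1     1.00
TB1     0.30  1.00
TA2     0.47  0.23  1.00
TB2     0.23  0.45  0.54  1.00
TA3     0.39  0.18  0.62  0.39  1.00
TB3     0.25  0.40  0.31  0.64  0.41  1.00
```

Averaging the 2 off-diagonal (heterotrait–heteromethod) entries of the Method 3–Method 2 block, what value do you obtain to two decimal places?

HTHM values (method 3 × method 2): 0.39, 0.31; mean = 0.70/2 = 0.35.

0.35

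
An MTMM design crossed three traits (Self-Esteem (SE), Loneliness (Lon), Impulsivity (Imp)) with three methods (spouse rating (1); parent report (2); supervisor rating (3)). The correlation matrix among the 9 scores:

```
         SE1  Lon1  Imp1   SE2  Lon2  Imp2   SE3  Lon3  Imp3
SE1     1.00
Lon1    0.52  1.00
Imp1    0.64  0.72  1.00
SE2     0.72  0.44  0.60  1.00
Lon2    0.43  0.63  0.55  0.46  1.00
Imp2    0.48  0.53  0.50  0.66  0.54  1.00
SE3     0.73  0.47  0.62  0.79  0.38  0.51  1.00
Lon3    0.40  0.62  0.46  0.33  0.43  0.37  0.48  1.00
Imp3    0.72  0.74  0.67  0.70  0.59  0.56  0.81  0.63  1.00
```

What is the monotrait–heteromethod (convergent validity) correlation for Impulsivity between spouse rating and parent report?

0.50

Same trait (Imp), different methods: r(Imp1, Imp2) = 0.50.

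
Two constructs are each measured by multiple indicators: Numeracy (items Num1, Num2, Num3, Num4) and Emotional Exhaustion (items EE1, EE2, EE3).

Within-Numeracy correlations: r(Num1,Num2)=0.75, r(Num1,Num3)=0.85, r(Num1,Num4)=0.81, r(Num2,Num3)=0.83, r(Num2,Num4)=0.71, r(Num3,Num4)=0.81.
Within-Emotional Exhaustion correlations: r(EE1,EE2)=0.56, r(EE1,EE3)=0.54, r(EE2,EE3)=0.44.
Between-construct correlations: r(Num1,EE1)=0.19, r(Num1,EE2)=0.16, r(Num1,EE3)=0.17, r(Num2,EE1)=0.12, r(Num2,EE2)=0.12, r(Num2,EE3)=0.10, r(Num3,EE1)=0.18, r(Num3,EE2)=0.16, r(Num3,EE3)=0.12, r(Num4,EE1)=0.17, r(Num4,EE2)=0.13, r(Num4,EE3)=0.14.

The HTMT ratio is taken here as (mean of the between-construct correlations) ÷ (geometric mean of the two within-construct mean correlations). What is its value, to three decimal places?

Mean between = 1.76/12 = 0.1467.
Mean within-Num = 4.76/6 = 0.7933; mean within-EE = 1.54/3 = 0.5133.
Geometric mean = √(0.7933 × 0.5133) = 0.6381.
HTMT = 0.1467 / 0.6381 = 0.230.

0.230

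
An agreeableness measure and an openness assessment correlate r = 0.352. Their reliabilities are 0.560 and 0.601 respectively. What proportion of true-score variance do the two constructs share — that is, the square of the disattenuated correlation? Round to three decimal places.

Disattenuated r = 0.352 / √(0.560 × 0.601) = 0.352 / 0.5801 = 0.6068.
Shared true-score variance = 0.6068² = 0.3682 ≈ 0.368.

0.368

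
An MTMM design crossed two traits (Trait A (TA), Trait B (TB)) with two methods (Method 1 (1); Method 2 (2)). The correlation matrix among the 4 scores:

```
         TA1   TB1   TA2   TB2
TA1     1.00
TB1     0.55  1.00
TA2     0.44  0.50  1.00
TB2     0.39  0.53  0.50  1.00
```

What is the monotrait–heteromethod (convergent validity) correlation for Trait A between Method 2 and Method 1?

Same trait (TA), different methods: r(TA2, TA1) = 0.44.

0.44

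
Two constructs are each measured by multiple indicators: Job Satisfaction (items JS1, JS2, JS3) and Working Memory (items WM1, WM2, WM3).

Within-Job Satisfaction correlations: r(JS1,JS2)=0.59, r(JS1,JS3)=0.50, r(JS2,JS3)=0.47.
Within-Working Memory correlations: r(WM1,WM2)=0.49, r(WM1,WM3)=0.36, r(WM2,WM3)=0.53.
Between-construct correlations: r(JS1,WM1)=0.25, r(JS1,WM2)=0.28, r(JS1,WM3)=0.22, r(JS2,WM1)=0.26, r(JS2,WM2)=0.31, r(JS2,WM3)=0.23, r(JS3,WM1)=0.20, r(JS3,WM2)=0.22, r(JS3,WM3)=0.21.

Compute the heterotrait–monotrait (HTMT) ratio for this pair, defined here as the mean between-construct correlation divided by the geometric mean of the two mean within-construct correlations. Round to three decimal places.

0.495

Mean between = 2.18/9 = 0.2422.
Mean within-JS = 1.56/3 = 0.5200; mean within-WM = 1.38/3 = 0.4600.
Geometric mean = √(0.5200 × 0.4600) = 0.4891.
HTMT = 0.2422 / 0.4891 = 0.495.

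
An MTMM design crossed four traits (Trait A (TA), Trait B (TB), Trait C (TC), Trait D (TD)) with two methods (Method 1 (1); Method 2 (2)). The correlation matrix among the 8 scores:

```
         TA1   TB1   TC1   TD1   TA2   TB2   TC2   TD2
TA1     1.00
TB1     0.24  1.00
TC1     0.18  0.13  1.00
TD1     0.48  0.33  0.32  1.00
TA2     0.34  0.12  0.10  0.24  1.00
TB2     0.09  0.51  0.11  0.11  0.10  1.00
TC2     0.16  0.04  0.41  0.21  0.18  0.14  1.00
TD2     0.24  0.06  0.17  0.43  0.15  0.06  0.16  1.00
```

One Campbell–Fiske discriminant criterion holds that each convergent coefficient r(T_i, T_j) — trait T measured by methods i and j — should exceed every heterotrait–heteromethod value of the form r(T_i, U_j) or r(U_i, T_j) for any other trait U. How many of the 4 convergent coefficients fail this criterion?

Each convergent coefficient versus the relevant comparison correlations:
TA (methods 1·2): 0.34 vs {0.09, 0.12, 0.16, 0.10, 0.24, 0.24} → pass.
TB (methods 1·2): 0.51 vs {0.12, 0.09, 0.04, 0.11, 0.06, 0.11} → pass.
TC (methods 1·2): 0.41 vs {0.10, 0.16, 0.11, 0.04, 0.17, 0.21} → pass.
TD (methods 1·2): 0.43 vs {0.24, 0.24, 0.11, 0.06, 0.21, 0.17} → pass.
0 of 4 fail.

0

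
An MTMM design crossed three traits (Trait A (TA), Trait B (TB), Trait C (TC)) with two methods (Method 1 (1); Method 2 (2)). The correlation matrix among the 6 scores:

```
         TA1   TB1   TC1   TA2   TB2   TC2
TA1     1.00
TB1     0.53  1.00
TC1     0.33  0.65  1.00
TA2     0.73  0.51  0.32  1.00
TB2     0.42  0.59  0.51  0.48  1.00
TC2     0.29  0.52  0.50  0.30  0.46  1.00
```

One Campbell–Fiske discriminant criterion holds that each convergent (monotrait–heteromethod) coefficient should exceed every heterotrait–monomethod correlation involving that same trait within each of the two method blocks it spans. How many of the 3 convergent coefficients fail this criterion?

2

Checking each validity diagonal entry against its comparison values:
TA (methods 1·2): 0.73 vs {0.53, 0.48, 0.33, 0.30} → pass.
TB (methods 1·2): 0.59 vs {0.53, 0.48, 0.65, 0.46} → fail.
TC (methods 1·2): 0.50 vs {0.33, 0.30, 0.65, 0.46} → fail.
2 of 3 fail.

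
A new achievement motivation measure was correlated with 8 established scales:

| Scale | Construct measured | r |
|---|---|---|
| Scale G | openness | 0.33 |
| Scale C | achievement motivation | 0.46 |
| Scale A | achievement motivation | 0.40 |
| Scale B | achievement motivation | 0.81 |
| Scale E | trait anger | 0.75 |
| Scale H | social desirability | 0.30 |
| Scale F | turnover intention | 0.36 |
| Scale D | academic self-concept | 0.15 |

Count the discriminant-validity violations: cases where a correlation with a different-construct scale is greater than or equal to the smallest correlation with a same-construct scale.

Convergent (same construct = achievement motivation): Scale C, Scale A, Scale B.
Smallest convergent = 0.40. Discriminant values: 0.33, 0.75, 0.30, 0.36, 0.15; count ≥ 0.40 → 1.

1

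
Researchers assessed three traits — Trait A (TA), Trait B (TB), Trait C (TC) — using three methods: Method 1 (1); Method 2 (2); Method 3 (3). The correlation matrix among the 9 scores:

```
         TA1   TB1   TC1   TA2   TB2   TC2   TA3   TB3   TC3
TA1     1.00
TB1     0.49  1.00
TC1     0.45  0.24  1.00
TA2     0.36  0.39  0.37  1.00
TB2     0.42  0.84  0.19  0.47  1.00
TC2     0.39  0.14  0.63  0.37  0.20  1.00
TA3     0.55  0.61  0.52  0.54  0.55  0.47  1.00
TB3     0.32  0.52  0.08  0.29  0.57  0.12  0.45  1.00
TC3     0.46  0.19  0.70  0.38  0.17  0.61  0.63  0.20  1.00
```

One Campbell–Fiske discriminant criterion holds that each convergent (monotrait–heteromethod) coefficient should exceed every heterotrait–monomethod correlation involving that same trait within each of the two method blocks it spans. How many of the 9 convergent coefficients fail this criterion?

Each convergent coefficient versus the relevant comparison correlations:
TA (methods 1·2): 0.36 vs {0.49, 0.47, 0.45, 0.37} → fail.
TA (methods 1·3): 0.55 vs {0.49, 0.45, 0.45, 0.63} → fail.
TA (methods 2·3): 0.54 vs {0.47, 0.45, 0.37, 0.63} → fail.
TB (methods 1·2): 0.84 vs {0.49, 0.47, 0.24, 0.20} → pass.
TB (methods 1·3): 0.52 vs {0.49, 0.45, 0.24, 0.20} → pass.
TB (methods 2·3): 0.57 vs {0.47, 0.45, 0.20, 0.20} → pass.
TC (methods 1·2): 0.63 vs {0.45, 0.37, 0.24, 0.20} → pass.
TC (methods 1·3): 0.70 vs {0.45, 0.63, 0.24, 0.20} → pass.
TC (methods 2·3): 0.61 vs {0.37, 0.63, 0.20, 0.20} → fail.
4 of 9 fail.

4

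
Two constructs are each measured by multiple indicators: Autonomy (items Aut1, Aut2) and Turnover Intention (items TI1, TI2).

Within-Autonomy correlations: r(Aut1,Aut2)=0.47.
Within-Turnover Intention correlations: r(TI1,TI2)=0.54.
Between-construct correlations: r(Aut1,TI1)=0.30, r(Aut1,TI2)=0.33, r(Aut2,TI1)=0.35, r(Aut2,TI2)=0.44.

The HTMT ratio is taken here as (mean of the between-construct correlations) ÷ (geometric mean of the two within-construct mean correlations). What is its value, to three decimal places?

0.705

Mean heterotrait r = 1.42/4 = 0.3550.
Mean within-Aut = 0.47/1 = 0.4700; mean within-TI = 0.54/1 = 0.5400.
Geometric mean = √(0.4700 × 0.5400) = 0.5038.
HTMT = 0.3550 / 0.5038 = 0.705.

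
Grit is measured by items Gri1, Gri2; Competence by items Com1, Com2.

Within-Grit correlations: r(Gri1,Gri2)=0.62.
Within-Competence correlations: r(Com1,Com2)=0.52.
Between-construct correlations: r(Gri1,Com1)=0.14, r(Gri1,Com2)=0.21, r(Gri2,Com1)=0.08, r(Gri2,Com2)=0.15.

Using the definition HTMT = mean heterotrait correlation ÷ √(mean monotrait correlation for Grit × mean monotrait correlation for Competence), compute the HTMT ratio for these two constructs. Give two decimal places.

Mean heterotrait r = 0.58/4 = 0.1450.
Mean within-Gri = 0.62/1 = 0.6200; mean within-Com = 0.52/1 = 0.5200.
Geometric mean = √(0.6200 × 0.5200) = 0.5678.
HTMT = 0.1450 / 0.5678 = 0.26.

0.26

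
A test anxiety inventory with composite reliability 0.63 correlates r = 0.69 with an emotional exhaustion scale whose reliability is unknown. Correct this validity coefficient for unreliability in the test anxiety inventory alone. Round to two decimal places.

Single correction: r_c = r_obs / √r_xx = 0.69 / √0.63 = 0.69 / 0.7937 ≈ 0.87.

0.87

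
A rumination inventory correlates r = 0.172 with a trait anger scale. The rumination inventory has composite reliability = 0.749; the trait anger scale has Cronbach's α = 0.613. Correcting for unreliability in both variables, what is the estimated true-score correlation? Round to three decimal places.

r_true = r_obs / √(r_xx · r_yy) = 0.172 / √(0.749 × 0.613) = 0.172 / √0.459137 = 0.172 / 0.6776 ≈ 0.254.

0.254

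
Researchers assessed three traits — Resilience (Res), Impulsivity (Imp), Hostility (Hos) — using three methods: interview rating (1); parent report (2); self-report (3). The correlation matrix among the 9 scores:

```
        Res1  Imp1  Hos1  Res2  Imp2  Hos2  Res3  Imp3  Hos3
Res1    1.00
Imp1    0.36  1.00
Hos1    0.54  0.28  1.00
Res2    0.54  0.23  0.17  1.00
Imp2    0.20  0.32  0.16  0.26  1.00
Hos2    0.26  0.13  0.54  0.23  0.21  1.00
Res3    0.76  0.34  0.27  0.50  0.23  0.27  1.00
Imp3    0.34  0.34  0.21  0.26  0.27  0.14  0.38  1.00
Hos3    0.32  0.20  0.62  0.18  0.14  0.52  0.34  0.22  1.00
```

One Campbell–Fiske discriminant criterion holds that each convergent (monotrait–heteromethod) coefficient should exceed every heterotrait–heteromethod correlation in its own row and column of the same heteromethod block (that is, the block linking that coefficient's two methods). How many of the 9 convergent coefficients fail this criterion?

1

Checking each validity diagonal entry against its comparison values:
Res (methods 1·2): 0.54 vs {0.20, 0.23, 0.26, 0.17} → pass.
Res (methods 1·3): 0.76 vs {0.34, 0.34, 0.32, 0.27} → pass.
Res (methods 2·3): 0.50 vs {0.26, 0.23, 0.18, 0.27} → pass.
Imp (methods 1·2): 0.32 vs {0.23, 0.20, 0.13, 0.16} → pass.
Imp (methods 1·3): 0.34 vs {0.34, 0.34, 0.20, 0.21} → fail.
Imp (methods 2·3): 0.27 vs {0.23, 0.26, 0.14, 0.14} → pass.
Hos (methods 1·2): 0.54 vs {0.17, 0.26, 0.16, 0.13} → pass.
Hos (methods 1·3): 0.62 vs {0.27, 0.32, 0.21, 0.20} → pass.
Hos (methods 2·3): 0.52 vs {0.27, 0.18, 0.14, 0.14} → pass.
1 of 9 fail.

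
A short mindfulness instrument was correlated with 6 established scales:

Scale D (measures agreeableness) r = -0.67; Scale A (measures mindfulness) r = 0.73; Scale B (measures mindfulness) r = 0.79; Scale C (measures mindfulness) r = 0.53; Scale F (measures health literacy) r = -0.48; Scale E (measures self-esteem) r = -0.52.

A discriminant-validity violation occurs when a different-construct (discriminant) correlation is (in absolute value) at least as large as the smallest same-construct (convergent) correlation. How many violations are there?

Convergent (same construct = mindfulness): Scale A, Scale B, Scale C.
Smallest convergent = 0.53. Discriminant |r|: 0.67, 0.48, 0.52; count ≥ 0.53 → 1.

1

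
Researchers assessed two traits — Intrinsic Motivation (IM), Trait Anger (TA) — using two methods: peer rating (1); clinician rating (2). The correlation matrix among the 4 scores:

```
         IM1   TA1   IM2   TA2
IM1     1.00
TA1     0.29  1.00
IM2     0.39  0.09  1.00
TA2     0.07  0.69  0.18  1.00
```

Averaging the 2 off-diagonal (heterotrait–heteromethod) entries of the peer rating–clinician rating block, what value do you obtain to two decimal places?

HTHM values (method 1 × method 2): 0.07, 0.09; mean = 0.16/2 = 0.08.

0.08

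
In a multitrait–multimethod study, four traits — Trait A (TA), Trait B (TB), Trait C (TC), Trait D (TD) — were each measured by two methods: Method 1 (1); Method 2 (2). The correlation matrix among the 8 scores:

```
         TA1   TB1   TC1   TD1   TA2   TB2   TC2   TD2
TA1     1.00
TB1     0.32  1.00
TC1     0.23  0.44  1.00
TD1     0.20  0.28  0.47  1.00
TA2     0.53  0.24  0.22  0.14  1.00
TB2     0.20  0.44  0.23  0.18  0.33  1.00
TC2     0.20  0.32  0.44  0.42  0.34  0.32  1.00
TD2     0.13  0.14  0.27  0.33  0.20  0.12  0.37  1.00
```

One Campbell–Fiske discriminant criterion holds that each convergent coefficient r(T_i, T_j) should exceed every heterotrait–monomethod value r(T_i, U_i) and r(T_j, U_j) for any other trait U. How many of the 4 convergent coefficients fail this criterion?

Each convergent coefficient versus the relevant comparison correlations:
TA (methods 1·2): 0.53 vs {0.32, 0.33, 0.23, 0.34, 0.20, 0.20} → pass.
TB (methods 1·2): 0.44 vs {0.32, 0.33, 0.44, 0.32, 0.28, 0.12} → fail.
TC (methods 1·2): 0.44 vs {0.23, 0.34, 0.44, 0.32, 0.47, 0.37} → fail.
TD (methods 1·2): 0.33 vs {0.20, 0.20, 0.28, 0.12, 0.47, 0.37} → fail.
3 of 4 fail.

3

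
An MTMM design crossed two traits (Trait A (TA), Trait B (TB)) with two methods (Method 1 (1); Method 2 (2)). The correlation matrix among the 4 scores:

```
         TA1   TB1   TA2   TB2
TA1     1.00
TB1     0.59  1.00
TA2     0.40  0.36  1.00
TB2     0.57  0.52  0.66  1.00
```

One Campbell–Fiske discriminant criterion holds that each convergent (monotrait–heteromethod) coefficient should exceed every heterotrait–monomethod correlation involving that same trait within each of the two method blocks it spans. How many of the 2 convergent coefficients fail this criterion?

2

Checking each validity diagonal entry against its comparison values:
TA (methods 1·2): 0.40 vs {0.59, 0.66} → fail.
TB (methods 1·2): 0.52 vs {0.59, 0.66} → fail.
2 of 2 fail.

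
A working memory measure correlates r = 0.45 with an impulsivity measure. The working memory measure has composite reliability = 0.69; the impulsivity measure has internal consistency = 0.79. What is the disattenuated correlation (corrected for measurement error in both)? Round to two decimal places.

0.61

r_true = r_obs / √(r_xx · r_yy) = 0.45 / √(0.69 × 0.79) = 0.45 / √0.5451 = 0.45 / 0.7383 ≈ 0.61.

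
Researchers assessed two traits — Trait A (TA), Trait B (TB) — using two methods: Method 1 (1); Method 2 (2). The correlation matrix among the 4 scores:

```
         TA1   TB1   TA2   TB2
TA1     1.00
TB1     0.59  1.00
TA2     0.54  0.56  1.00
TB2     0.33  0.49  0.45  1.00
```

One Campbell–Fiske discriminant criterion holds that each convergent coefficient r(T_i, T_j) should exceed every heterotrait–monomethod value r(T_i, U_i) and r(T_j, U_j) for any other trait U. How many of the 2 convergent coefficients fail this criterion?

Each convergent coefficient versus the relevant comparison correlations:
TA (methods 1·2): 0.54 vs {0.59, 0.45} → fail.
TB (methods 1·2): 0.49 vs {0.59, 0.45} → fail.
2 of 2 fail.

2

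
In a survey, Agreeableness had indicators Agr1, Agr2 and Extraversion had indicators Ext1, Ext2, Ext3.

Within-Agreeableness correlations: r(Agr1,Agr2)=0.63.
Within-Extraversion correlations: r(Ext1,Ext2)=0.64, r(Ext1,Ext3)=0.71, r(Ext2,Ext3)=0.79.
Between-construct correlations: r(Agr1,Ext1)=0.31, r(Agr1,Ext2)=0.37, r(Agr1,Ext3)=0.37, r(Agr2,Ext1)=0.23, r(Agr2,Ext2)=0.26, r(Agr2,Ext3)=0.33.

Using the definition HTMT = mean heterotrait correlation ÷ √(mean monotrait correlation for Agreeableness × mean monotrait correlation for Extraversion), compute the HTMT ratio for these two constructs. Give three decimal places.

0.465

Between-construct mean = 1.87/6 = 0.3117.
Mean within-Agr = 0.63/1 = 0.6300; mean within-Ext = 2.14/3 = 0.7133.
Geometric mean = √(0.6300 × 0.7133) = 0.6704.
HTMT = 0.3117 / 0.6704 = 0.465.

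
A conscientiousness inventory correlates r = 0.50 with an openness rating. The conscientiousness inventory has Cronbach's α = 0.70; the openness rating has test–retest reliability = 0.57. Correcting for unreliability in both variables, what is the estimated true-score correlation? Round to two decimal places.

r_true = r_obs / √(r_xx · r_yy) = 0.50 / √(0.70 × 0.57) = 0.50 / √0.3990 = 0.50 / 0.6317 ≈ 0.79.

0.79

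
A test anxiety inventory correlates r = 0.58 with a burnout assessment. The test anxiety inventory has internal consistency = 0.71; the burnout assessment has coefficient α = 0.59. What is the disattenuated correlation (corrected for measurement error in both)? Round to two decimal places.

0.90

r_true = r_obs / √(r_xx · r_yy) = 0.58 / √(0.71 × 0.59) = 0.58 / √0.4189 = 0.58 / 0.6472 ≈ 0.90.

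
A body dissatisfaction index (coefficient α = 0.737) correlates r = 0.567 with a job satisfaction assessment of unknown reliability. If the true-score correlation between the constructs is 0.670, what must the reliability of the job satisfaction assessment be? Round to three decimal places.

r_true = r_obs / √(r_xx · r_yy) ⇒ 0.670 = 0.567 / √(0.737 · r_yy).
√(0.737 · r_yy) = 0.567 / 0.670 = 0.8463; 0.737 · r_yy = 0.7162; r_yy = 0.7162 / 0.737 ≈ 0.972.

0.972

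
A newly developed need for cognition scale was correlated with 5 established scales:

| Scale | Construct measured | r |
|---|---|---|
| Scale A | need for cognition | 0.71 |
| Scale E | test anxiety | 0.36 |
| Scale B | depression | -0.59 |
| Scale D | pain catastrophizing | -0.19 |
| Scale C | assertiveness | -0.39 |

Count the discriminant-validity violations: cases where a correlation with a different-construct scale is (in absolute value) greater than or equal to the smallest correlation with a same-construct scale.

0

Convergent (same construct = need for cognition): Scale A.
Smallest convergent = 0.71. Discriminant |r|: 0.36, 0.59, 0.19, 0.39; count ≥ 0.71 → 0.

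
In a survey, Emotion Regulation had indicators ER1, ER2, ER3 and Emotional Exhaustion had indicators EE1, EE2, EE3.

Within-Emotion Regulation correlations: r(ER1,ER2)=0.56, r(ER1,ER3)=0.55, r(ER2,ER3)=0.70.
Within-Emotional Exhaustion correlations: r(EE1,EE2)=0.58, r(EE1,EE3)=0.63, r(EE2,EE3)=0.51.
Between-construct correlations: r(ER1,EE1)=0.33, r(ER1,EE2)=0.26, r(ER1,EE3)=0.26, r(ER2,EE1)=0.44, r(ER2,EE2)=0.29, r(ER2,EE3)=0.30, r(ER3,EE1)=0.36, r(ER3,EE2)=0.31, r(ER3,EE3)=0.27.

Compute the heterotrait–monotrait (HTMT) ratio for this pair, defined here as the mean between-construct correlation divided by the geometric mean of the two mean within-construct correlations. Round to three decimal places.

0.533

Mean between = 2.82/9 = 0.3133.
Mean within-ER = 1.81/3 = 0.6033; mean within-EE = 1.72/3 = 0.5733.
Geometric mean = √(0.6033 × 0.5733) = 0.5881.
HTMT = 0.3133 / 0.5881 = 0.533.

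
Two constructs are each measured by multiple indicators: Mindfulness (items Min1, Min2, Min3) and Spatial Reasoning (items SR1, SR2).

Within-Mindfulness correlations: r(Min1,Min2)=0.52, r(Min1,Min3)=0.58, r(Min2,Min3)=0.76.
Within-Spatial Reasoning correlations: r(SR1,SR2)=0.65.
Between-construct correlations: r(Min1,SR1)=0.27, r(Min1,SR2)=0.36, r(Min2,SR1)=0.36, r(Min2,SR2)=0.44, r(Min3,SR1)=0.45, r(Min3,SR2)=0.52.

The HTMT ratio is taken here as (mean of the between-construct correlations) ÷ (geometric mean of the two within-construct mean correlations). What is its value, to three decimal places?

0.630

Between-construct mean = 2.40/6 = 0.4000.
Mean within-Min = 1.86/3 = 0.6200; mean within-SR = 0.65/1 = 0.6500.
Geometric mean = √(0.6200 × 0.6500) = 0.6348.
HTMT = 0.4000 / 0.6348 = 0.630.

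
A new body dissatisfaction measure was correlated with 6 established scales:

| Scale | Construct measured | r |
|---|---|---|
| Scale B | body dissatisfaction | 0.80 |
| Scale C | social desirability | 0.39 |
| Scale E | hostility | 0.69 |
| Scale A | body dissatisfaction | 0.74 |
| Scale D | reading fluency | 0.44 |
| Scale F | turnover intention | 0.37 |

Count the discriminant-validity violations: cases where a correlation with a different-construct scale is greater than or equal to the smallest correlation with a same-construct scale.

0

Convergent (same construct = body dissatisfaction): Scale B, Scale A.
Smallest convergent = 0.74. Discriminant values: 0.39, 0.69, 0.44, 0.37; count ≥ 0.74 → 0.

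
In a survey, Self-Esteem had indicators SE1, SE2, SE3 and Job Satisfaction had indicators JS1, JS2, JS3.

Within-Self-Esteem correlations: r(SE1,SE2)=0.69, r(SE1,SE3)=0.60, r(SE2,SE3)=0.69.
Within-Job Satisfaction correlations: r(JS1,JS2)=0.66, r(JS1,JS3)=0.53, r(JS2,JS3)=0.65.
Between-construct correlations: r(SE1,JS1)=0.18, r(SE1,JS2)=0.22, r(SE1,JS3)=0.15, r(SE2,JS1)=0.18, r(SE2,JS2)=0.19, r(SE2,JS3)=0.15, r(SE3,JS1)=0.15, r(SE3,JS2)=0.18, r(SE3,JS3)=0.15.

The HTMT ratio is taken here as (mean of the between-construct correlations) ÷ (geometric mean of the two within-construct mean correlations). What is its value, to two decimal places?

0.27

Between-construct mean = 1.55/9 = 0.1722.
Mean within-SE = 1.98/3 = 0.6600; mean within-JS = 1.84/3 = 0.6133.
Geometric mean = √(0.6600 × 0.6133) = 0.6362.
HTMT = 0.1722 / 0.6362 = 0.27.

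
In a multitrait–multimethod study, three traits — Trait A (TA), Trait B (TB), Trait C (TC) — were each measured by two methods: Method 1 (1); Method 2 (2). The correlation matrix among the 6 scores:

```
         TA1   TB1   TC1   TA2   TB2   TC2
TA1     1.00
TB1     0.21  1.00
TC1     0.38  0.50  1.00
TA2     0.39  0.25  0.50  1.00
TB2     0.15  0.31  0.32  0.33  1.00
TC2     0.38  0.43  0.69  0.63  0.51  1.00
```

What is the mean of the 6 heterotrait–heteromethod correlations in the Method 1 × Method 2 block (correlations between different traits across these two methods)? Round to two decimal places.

0.34

HTHM values (method 1 × method 2): 0.15, 0.38, 0.25, 0.43, 0.50, 0.32; mean = 2.03/6 = 0.34.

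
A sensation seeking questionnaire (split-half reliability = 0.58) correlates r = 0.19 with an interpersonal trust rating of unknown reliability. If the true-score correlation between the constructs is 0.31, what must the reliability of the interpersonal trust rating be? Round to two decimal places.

r_true = r_obs / √(r_xx · r_yy) ⇒ 0.31 = 0.19 / √(0.58 · r_yy).
√(0.58 · r_yy) = 0.19 / 0.31 = 0.6129; 0.58 · r_yy = 0.3756; r_yy = 0.3756 / 0.58 ≈ 0.65.

0.65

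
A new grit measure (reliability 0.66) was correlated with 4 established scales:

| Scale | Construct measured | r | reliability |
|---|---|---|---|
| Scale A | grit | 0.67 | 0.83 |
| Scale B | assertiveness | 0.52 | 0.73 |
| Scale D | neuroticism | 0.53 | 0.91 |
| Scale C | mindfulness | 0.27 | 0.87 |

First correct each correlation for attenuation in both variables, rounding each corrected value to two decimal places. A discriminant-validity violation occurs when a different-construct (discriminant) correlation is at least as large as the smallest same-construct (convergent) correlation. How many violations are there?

0

Disattenuated r (r / √(r_scale · r_new)):
  Scale A (conv): 0.67 / √(0.83·0.66) = 0.91
  Scale B (disc): 0.52 / √(0.73·0.66) = 0.75
  Scale D (disc): 0.53 / √(0.91·0.66) = 0.68
  Scale C (disc): 0.27 / √(0.87·0.66) = 0.36
Smallest convergent = 0.91. Discriminant values: 0.75, 0.68, 0.36; count ≥ 0.91 → 0.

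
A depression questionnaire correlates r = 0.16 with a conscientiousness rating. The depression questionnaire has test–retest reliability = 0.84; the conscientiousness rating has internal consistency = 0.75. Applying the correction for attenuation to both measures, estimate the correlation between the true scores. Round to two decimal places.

0.20

r_true = r_obs / √(r_xx · r_yy) = 0.16 / √(0.84 × 0.75) = 0.16 / √0.6300 = 0.16 / 0.7937 ≈ 0.20.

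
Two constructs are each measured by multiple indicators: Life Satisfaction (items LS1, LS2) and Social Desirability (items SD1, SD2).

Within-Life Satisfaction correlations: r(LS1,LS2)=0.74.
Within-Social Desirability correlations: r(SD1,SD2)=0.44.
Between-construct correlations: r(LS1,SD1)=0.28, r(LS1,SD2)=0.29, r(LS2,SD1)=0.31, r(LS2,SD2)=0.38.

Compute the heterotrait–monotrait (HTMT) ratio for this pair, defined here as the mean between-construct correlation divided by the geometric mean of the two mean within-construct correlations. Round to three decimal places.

Between-construct mean = 1.26/4 = 0.3150.
Mean within-LS = 0.74/1 = 0.7400; mean within-SD = 0.44/1 = 0.4400.
Geometric mean = √(0.7400 × 0.4400) = 0.5706.
HTMT = 0.3150 / 0.5706 = 0.552.

0.552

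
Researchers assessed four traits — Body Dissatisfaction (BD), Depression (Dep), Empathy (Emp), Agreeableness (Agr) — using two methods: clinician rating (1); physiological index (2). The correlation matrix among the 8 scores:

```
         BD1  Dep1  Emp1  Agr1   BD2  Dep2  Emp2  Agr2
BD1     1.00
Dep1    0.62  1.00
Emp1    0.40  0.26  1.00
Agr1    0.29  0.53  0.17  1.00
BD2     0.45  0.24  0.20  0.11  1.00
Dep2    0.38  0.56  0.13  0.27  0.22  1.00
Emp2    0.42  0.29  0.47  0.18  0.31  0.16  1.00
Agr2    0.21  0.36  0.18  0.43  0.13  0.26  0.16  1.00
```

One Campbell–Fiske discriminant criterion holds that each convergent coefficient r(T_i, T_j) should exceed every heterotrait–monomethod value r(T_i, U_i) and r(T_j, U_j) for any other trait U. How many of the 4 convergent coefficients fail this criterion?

Checking each validity diagonal entry against its comparison values:
BD (methods 1·2): 0.45 vs {0.62, 0.22, 0.40, 0.31, 0.29, 0.13} → fail.
Dep (methods 1·2): 0.56 vs {0.62, 0.22, 0.26, 0.16, 0.53, 0.26} → fail.
Emp (methods 1·2): 0.47 vs {0.40, 0.31, 0.26, 0.16, 0.17, 0.16} → pass.
Agr (methods 1·2): 0.43 vs {0.29, 0.13, 0.53, 0.26, 0.17, 0.16} → fail.
3 of 4 fail.

3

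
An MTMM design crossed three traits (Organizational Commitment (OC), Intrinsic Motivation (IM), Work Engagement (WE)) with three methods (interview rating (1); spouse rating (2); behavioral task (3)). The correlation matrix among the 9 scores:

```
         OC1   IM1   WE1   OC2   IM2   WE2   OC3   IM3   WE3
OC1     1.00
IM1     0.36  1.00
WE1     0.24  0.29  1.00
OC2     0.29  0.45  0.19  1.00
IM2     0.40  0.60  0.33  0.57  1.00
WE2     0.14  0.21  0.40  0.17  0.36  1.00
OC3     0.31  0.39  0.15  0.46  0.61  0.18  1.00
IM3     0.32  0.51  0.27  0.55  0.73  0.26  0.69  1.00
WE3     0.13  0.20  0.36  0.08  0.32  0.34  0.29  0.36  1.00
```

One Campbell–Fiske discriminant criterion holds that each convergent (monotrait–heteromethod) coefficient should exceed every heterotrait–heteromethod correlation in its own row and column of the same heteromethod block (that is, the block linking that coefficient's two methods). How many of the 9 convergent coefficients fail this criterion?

Each convergent coefficient versus the relevant comparison correlations:
OC (methods 1·2): 0.29 vs {0.40, 0.45, 0.14, 0.19} → fail.
OC (methods 1·3): 0.31 vs {0.32, 0.39, 0.13, 0.15} → fail.
OC (methods 2·3): 0.46 vs {0.55, 0.61, 0.08, 0.18} → fail.
IM (methods 1·2): 0.60 vs {0.45, 0.40, 0.21, 0.33} → pass.
IM (methods 1·3): 0.51 vs {0.39, 0.32, 0.20, 0.27} → pass.
IM (methods 2·3): 0.73 vs {0.61, 0.55, 0.32, 0.26} → pass.
WE (methods 1·2): 0.40 vs {0.19, 0.14, 0.33, 0.21} → pass.
WE (methods 1·3): 0.36 vs {0.15, 0.13, 0.27, 0.20} → pass.
WE (methods 2·3): 0.34 vs {0.18, 0.08, 0.26, 0.32} → pass.
3 of 9 fail.

3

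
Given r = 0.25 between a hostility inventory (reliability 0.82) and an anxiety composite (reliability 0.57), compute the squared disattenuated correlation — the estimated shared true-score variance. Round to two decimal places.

Disattenuated r = 0.25 / √(0.82 × 0.57) = 0.25 / 0.6837 = 0.3657.
Shared true-score variance = 0.3657² = 0.1337 ≈ 0.13.

0.13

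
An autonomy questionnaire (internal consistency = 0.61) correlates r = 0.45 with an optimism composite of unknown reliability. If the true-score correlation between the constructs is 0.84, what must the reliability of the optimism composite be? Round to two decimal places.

0.47

r_true = r_obs / √(r_xx · r_yy) ⇒ 0.84 = 0.45 / √(0.61 · r_yy).
√(0.61 · r_yy) = 0.45 / 0.84 = 0.5357; 0.61 · r_yy = 0.2870; r_yy = 0.2870 / 0.61 ≈ 0.47.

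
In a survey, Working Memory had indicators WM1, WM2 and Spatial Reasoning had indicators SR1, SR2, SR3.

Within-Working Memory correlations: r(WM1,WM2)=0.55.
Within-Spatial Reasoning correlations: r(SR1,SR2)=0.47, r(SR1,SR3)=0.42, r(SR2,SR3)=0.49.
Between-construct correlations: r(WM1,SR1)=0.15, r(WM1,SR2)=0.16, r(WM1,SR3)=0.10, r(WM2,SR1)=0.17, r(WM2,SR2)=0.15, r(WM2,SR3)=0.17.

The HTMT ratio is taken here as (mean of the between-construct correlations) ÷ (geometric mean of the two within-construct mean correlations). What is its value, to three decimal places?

0.298

Mean heterotrait r = 0.90/6 = 0.1500.
Mean within-WM = 0.55/1 = 0.5500; mean within-SR = 1.38/3 = 0.4600.
Geometric mean = √(0.5500 × 0.4600) = 0.5030.
HTMT = 0.1500 / 0.5030 = 0.298.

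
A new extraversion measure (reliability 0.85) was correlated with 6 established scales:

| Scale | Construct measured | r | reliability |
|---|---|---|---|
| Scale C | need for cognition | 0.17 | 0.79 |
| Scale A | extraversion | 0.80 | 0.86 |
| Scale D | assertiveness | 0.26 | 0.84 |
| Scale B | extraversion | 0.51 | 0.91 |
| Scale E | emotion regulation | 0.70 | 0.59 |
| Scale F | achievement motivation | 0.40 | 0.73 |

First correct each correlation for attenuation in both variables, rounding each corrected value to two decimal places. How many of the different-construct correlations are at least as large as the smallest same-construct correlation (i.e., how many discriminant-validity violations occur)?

1

Disattenuated r (r / √(r_scale · r_new)):
  Scale C (disc): 0.17 / √(0.79·0.85) = 0.21
  Scale A (conv): 0.80 / √(0.86·0.85) = 0.94
  Scale D (disc): 0.26 / √(0.84·0.85) = 0.31
  Scale B (conv): 0.51 / √(0.91·0.85) = 0.58
  Scale E (disc): 0.70 / √(0.59·0.85) = 0.99
  Scale F (disc): 0.40 / √(0.73·0.85) = 0.51
Smallest convergent = 0.58. Discriminant values: 0.21, 0.31, 0.99, 0.51; count ≥ 0.58 → 1.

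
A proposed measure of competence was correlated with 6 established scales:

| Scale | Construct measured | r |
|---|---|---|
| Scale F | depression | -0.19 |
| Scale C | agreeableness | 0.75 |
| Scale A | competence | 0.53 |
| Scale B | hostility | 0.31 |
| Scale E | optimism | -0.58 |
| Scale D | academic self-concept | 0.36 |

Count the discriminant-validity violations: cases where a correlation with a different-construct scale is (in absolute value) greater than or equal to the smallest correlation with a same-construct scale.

2

Convergent (same construct = competence): Scale A.
Smallest convergent = 0.53. Discriminant |r|: 0.19, 0.75, 0.31, 0.58, 0.36; count ≥ 0.53 → 2.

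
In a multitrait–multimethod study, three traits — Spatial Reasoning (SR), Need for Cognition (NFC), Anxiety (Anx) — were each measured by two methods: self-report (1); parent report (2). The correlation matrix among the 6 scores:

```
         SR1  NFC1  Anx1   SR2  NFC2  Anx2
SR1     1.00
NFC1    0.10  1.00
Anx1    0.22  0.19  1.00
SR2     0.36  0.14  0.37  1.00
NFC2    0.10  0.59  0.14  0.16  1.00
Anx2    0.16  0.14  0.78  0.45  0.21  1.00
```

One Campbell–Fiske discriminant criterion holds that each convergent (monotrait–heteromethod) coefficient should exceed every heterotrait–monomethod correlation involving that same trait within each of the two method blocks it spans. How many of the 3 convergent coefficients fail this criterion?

1

Each convergent coefficient versus the relevant comparison correlations:
SR (methods 1·2): 0.36 vs {0.10, 0.16, 0.22, 0.45} → fail.
NFC (methods 1·2): 0.59 vs {0.10, 0.16, 0.19, 0.21} → pass.
Anx (methods 1·2): 0.78 vs {0.22, 0.45, 0.19, 0.21} → pass.
1 of 3 fail.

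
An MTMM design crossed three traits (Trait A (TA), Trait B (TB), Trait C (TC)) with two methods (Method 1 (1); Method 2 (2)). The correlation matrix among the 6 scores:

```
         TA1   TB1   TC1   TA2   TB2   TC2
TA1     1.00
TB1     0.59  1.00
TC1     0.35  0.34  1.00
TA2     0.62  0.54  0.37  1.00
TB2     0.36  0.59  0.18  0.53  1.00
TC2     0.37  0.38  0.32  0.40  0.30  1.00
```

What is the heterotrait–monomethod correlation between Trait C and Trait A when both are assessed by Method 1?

0.35

Different traits, same method: r(TC1, TA1) = 0.35.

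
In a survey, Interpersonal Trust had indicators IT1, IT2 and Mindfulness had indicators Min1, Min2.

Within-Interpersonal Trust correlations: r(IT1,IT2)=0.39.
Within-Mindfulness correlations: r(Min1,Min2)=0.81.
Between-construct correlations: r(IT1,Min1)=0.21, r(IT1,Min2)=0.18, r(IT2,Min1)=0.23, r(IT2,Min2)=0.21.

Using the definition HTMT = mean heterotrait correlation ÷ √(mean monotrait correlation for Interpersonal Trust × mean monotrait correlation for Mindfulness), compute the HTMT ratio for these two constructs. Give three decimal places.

0.369

Mean between = 0.83/4 = 0.2075.
Mean within-IT = 0.39/1 = 0.3900; mean within-Min = 0.81/1 = 0.8100.
Geometric mean = √(0.3900 × 0.8100) = 0.5620.
HTMT = 0.2075 / 0.5620 = 0.369.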